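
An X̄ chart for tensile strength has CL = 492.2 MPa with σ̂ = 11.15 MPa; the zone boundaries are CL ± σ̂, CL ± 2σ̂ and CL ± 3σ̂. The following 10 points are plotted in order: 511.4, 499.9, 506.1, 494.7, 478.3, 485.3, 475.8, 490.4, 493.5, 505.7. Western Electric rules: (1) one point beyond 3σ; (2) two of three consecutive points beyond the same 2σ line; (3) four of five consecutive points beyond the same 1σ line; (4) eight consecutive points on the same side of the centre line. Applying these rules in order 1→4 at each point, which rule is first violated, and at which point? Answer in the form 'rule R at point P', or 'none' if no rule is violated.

none

Zone of each point (C = within 1σ̂, B = 1σ̂–2σ̂, A = 2σ̂–3σ̂, * = beyond 3σ̂; sign = side of CL): 1:+B, 2:+C, 3:+B, 4:+C, 5:-B, 6:-C, 7:-B, 8:-C, 9:+C, 10:+B
No rule fires across all 10 points.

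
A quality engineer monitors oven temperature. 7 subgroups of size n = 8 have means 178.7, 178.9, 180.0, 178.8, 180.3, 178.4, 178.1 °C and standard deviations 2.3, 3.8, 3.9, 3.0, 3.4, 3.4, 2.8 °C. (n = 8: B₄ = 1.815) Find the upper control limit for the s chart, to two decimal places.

5.86

s̄ = (2.3 + 3.8 + 3.9 + 3.0 + 3.4 + 3.4 + 2.8) / 7 = 3.2286
UCL_s = B₄·s̄ = 1.815 × 3.2286 = 5.8599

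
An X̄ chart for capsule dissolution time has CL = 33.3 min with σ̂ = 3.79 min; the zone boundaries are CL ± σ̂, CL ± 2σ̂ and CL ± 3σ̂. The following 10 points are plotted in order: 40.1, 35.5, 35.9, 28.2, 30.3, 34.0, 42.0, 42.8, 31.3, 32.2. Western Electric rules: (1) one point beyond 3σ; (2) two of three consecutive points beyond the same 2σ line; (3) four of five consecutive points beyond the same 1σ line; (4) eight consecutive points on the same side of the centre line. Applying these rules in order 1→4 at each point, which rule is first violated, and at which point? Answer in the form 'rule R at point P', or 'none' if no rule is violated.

rule 2 at point 8

Zone of each point (C = within 1σ̂, B = 1σ̂–2σ̂, A = 2σ̂–3σ̂, * = beyond 3σ̂; sign = side of CL): 1:+B, 2:+C, 3:+C, 4:-B, 5:-C, 6:+C, 7:+A, 8:+A, 9:-C, 10:-C
Rule 2 (two of three consecutive points beyond the same 2σ limit) is satisfied at point 8.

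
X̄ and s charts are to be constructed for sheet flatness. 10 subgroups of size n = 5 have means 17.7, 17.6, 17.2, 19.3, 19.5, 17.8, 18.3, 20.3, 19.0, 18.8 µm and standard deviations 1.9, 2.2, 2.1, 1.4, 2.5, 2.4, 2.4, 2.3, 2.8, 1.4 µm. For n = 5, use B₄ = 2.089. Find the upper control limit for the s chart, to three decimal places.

s̄ = (1.9 + 2.2 + 2.1 + 1.4 + 2.5 + 2.4 + 2.4 + 2.3 + 2.8 + 1.4) / 10 = 2.1400
UCL_s = B₄·s̄ = 2.089 × 2.1400 = 4.4705

4.470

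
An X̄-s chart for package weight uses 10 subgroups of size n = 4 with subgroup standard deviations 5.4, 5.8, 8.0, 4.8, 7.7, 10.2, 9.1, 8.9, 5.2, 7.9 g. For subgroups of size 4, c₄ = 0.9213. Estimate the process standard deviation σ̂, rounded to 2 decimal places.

7.92

s̄ = (5.4 + 5.8 + 8.0 + 4.8 + 7.7 + 10.2 + 9.1 + 8.9 + 5.2 + 7.9) / 10 = 7.3000
σ̂ = s̄ / c₄ = 7.3000 / 0.9213 = 7.9236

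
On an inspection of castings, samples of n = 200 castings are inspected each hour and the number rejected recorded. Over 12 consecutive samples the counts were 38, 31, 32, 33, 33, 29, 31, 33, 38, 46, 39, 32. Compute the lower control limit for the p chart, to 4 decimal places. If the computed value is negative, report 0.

p̄ = Σdᵢ / (k·n) = 415 / (12 × 200) = 0.17292
LCL = p̄ − 3·√(p̄(1−p̄)/n) = 0.17292 − 3 × 0.02674 = 0.09269

0.0927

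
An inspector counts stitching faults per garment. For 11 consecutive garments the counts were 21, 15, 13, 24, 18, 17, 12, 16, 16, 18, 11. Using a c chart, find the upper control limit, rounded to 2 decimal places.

28.62

c̄ = (21 + 15 + 13 + 24 + 18 + 17 + 12 + 16 + 16 + 18 + 11) / 11 = 181 / 11 = 16.4545
UCL = c̄ + 3√c̄ = 16.4545 + 3 × √16.4545 = 16.4545 + 3 × 4.0564 = 28.6238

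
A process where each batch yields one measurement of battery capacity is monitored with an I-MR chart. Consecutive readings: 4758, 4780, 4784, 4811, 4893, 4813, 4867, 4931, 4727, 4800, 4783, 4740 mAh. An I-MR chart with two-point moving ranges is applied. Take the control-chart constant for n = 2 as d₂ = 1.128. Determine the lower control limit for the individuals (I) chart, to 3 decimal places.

X̄ = (4758 + 4780 + 4784 + 4811 + 4893 + 4813 + 4867 + 4931 + 4727 + 4800 + 4783 + 4740) / 12 = 4807.2500
Moving ranges: 22, 4, 27, 82, 80, 54, 64, 204, 73, 17, 43; M̄R̄ = 670.0000 / 11 = 60.9091
LCL = X̄ − 3·M̄R̄/d₂ = 4807.2500 − 3 × 60.9091 / 1.128 = 4645.2577

4645.258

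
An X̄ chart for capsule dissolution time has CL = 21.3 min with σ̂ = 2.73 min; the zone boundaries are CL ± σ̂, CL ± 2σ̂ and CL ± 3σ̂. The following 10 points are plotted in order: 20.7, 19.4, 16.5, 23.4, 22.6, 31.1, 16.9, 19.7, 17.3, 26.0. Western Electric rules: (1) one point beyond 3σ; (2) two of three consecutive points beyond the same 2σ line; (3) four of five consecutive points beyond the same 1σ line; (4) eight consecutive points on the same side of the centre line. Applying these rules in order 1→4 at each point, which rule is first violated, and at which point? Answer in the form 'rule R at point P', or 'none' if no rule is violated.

Zone of each point (C = within 1σ̂, B = 1σ̂–2σ̂, A = 2σ̂–3σ̂, * = beyond 3σ̂; sign = side of CL): 1:-C, 2:-C, 3:-B, 4:+C, 5:+C, 6:+*, 7:-B, 8:-C, 9:-B, 10:+B
Rule 1 (one point beyond the 3σ limits) is satisfied at point 6.

rule 1 at point 6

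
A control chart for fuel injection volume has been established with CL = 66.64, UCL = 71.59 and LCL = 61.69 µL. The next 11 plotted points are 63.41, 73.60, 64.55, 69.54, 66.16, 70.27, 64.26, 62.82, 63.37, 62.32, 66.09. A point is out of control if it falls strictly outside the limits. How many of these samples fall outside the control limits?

1

Compare each point to [61.69, 71.59]: sample 2 = 73.60 > UCL.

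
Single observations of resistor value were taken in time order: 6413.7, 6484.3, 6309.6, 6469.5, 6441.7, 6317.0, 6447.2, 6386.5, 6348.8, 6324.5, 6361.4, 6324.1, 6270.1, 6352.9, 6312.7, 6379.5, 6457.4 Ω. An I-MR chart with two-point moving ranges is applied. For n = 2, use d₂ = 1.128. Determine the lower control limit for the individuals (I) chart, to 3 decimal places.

6175.975

X̄ = (6413.7 + 6484.3 + 6309.6 + 6469.5 + 6441.7 + 6317.0 + 6447.2 + 6386.5 + 6348.8 + 6324.5 + 6361.4 + 6324.1 + 6270.1 + 6352.9 + 6312.7 + 6379.5 + 6457.4) / 17 = 6376.5235
Moving ranges: 70.6, 174.7, 159.9, 27.8, 124.7, 130.2, 60.7, 37.7, 24.3, 36.9, 37.3, 54.0, 82.8, 40.2, 66.8, 77.9; M̄R̄ = 1206.5000 / 16 = 75.4062
LCL = X̄ − 3·M̄R̄/d₂ = 6376.5235 − 3 × 75.4062 / 1.128 = 6175.9750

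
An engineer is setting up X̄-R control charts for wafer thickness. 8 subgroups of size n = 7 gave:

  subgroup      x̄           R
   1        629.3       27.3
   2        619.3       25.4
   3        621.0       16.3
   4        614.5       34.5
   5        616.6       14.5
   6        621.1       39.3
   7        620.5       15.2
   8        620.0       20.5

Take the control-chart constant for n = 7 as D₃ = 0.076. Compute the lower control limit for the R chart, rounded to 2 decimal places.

R̄ = (27.3 + 25.4 + 16.3 + 34.5 + 14.5 + 39.3 + 15.2 + 20.5) / 8 = 193.0000 / 8 = 24.1250
LCL_R = D₃·R̄ = 0.076 × 24.1250 = 1.8335

1.83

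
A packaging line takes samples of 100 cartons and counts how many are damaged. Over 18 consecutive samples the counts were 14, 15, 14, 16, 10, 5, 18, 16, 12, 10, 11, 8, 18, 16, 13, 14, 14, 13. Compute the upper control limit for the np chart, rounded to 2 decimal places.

p̄ = Σdᵢ / (k·n) = 237 / (18 × 100) = 0.13167
UCL = np̄ + 3·√(np̄(1−p̄)) = 13.1667 + 3 × √(13.1667×0.86833) = 13.1667 + 3 × 3.3813 = 23.3105

23.31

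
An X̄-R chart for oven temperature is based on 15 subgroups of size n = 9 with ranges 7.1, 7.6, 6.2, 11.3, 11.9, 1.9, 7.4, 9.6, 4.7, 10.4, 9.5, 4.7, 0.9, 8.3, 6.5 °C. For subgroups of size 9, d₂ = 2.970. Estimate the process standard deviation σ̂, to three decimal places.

2.424

R̄ = (7.1 + 7.6 + 6.2 + 11.3 + 11.9 + 1.9 + 7.4 + 9.6 + 4.7 + 10.4 + 9.5 + 4.7 + 0.9 + 8.3 + 6.5) / 15 = 7.2000
σ̂ = R̄ / d₂ = 7.2000 / 2.970 = 2.4242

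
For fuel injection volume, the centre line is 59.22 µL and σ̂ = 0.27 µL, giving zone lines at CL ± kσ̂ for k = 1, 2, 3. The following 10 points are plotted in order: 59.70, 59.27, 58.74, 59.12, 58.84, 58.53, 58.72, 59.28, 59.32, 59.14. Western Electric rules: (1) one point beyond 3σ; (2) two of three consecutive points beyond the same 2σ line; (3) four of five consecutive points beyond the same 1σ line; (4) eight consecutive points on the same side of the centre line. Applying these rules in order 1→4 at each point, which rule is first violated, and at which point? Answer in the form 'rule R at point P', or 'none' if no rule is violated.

rule 3 at point 7

Zone of each point (C = within 1σ̂, B = 1σ̂–2σ̂, A = 2σ̂–3σ̂, * = beyond 3σ̂; sign = side of CL): 1:+B, 2:+C, 3:-B, 4:-C, 5:-B, 6:-A, 7:-B, 8:+C, 9:+C, 10:-C
Rule 3 (four of five consecutive points beyond the same 1σ limit) is satisfied at point 7.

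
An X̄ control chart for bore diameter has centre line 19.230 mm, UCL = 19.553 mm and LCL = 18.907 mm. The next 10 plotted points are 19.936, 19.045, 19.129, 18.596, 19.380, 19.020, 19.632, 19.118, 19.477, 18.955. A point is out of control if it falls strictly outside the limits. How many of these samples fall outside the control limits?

3

Compare each point to [18.907, 19.553]: sample 1 = 19.936 > UCL; sample 4 = 18.596 < LCL; sample 7 = 19.632 > UCL.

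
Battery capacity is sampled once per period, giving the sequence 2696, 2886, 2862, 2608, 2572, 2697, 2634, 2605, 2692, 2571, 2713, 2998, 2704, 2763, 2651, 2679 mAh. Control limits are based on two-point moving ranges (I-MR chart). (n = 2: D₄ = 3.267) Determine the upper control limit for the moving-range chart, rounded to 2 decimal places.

402.71

Moving ranges: 190, 24, 254, 36, 125, 63, 29, 87, 121, 142, 285, 294, 59, 112, 28; M̄R̄ = 1849.0000 / 15 = 123.2667
UCL_MR = D₄·M̄R̄ = 3.267 × 123.2667 = 402.7122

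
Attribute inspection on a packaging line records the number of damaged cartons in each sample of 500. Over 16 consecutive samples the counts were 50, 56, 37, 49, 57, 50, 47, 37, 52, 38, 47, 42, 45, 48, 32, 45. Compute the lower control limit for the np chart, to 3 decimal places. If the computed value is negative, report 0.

26.409

p̄ = Σdᵢ / (k·n) = 732 / (16 × 500) = 0.09150
LCL = np̄ − 3·√(np̄(1−p̄)) = 45.7500 − 3 × 6.4470 = 26.4090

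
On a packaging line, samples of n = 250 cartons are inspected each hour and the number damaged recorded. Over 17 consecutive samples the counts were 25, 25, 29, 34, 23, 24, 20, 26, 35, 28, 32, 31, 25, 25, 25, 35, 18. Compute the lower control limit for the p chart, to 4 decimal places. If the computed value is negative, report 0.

p̄ = Σdᵢ / (k·n) = 460 / (17 × 250) = 0.10824
LCL = p̄ − 3·√(p̄(1−p̄)/n) = 0.10824 − 3 × 0.01965 = 0.04929

0.0493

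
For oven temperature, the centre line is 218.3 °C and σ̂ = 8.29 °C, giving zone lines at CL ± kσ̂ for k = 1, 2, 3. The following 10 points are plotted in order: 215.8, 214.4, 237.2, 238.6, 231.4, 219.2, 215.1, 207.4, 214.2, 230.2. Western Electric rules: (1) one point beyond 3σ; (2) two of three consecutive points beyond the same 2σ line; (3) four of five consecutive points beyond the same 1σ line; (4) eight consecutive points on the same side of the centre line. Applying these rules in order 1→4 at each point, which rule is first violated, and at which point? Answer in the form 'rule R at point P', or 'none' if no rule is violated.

Zone of each point (C = within 1σ̂, B = 1σ̂–2σ̂, A = 2σ̂–3σ̂, * = beyond 3σ̂; sign = side of CL): 1:-C, 2:-C, 3:+A, 4:+A, 5:+B, 6:+C, 7:-C, 8:-B, 9:-C, 10:+B
Rule 2 (two of three consecutive points beyond the same 2σ limit) is satisfied at point 4.

rule 2 at point 4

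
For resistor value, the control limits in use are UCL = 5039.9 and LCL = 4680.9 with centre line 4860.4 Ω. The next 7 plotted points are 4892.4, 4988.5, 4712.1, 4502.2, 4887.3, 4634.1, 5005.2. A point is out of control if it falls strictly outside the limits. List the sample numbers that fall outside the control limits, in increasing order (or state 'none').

Compare each point to [4680.9, 5039.9]: sample 4 = 4502.2 < LCL; sample 6 = 4634.1 < LCL.

4, 6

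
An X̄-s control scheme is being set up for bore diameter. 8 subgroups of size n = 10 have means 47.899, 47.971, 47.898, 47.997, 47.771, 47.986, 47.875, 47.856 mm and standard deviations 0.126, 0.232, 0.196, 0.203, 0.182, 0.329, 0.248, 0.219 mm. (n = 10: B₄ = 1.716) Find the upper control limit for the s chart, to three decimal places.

s̄ = (0.126 + 0.232 + 0.196 + 0.203 + 0.182 + 0.329 + 0.248 + 0.219) / 8 = 0.2169
UCL_s = B₄·s̄ = 1.716 × 0.2169 = 0.3722

0.372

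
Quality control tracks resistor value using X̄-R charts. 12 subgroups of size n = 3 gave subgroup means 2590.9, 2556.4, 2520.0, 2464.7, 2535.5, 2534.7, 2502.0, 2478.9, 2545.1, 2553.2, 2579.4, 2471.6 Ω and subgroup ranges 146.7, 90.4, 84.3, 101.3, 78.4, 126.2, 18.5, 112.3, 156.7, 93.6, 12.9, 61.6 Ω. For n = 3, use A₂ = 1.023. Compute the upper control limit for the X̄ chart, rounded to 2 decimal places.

X̄̄ = (2590.9 + 2556.4 + 2520.0 + 2464.7 + 2535.5 + 2534.7 + 2502.0 + 2478.9 + 2545.1 + 2553.2 + 2579.4 + 2471.6) / 12 = 30332.4000 / 12 = 2527.7000
R̄ = (146.7 + 90.4 + 84.3 + 101.3 + 78.4 + 126.2 + 18.5 + 112.3 + 156.7 + 93.6 + 12.9 + 61.6) / 12 = 1082.9000 / 12 = 90.2417
UCL = X̄̄ + A₂·R̄ = 2527.7000 + 1.023 × 90.2417 = 2620.0172

2620.02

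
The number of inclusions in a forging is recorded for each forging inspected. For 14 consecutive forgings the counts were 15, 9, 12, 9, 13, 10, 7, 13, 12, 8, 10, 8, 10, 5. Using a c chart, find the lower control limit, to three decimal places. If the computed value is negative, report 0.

c̄ = (15 + 9 + 12 + 9 + 13 + 10 + 7 + 13 + 12 + 8 + 10 + 8 + 10 + 5) / 14 = 141 / 14 = 10.0714
LCL = c̄ − 3√c̄ = 10.0714 − 3 × 3.1736 = 0.5508

0.551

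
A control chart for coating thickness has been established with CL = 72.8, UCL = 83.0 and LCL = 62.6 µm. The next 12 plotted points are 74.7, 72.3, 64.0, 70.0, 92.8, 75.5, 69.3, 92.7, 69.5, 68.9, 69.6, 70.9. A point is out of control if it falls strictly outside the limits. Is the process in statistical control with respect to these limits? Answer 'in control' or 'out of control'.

out of control

Compare each point to [62.6, 83.0]: sample 5 = 92.8 > UCL; sample 8 = 92.7 > UCL.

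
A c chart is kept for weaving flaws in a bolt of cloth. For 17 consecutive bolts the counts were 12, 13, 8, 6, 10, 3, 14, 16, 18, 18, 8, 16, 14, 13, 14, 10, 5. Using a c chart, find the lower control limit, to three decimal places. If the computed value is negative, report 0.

c̄ = (12 + 13 + 8 + 6 + 10 + 3 + 14 + 16 + 18 + 18 + 8 + 16 + 14 + 13 + 14 + 10 + 5) / 17 = 198 / 17 = 11.6471
LCL = c̄ − 3√c̄ = 11.6471 − 3 × 3.4128 = 1.4087

1.409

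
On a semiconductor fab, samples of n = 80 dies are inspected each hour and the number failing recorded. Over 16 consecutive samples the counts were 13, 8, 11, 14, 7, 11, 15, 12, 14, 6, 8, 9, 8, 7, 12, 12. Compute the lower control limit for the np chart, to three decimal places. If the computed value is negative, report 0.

p̄ = Σdᵢ / (k·n) = 167 / (16 × 80) = 0.13047
LCL = np̄ − 3·√(np̄(1−p̄)) = 10.4375 − 3 × 3.0126 = 1.3997

1.400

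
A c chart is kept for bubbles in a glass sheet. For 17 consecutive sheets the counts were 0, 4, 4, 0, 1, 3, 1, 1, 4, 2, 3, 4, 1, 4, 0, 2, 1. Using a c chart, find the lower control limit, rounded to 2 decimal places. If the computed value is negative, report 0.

0.00

c̄ = (0 + 4 + 4 + 0 + 1 + 3 + 1 + 1 + 4 + 2 + 3 + 4 + 1 + 4 + 0 + 2 + 1) / 17 = 35 / 17 = 2.0588
LCL = c̄ − 3√c̄ = 2.0588 − 3 × 1.4349 = -2.2458 → 0 (cannot be negative)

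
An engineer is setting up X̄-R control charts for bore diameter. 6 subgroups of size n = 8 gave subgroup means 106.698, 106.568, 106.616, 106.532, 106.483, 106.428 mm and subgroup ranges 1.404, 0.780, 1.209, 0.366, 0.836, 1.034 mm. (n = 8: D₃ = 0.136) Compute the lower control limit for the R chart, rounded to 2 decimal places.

R̄ = (1.404 + 0.780 + 1.209 + 0.366 + 0.836 + 1.034) / 6 = 5.6290 / 6 = 0.9382
LCL_R = D₃·R̄ = 0.136 × 0.9382 = 0.1276

0.13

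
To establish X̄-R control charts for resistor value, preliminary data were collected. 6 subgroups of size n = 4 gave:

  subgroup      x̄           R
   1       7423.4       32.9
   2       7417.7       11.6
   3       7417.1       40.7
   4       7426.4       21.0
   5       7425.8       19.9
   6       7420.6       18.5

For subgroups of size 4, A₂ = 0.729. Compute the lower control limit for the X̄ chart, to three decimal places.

X̄̄ = (7423.4 + 7417.7 + 7417.1 + 7426.4 + 7425.8 + 7420.6) / 6 = 44531.0000 / 6 = 7421.8333
R̄ = (32.9 + 11.6 + 40.7 + 21.0 + 19.9 + 18.5) / 6 = 144.6000 / 6 = 24.1000
LCL = X̄̄ − A₂·R̄ = 7421.8333 − 0.729 × 24.1000 = 7404.2644

7404.264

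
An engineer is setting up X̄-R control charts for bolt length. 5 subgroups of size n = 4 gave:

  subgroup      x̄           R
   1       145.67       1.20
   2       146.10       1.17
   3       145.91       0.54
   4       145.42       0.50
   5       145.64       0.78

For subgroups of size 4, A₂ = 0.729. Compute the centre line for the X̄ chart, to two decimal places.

X̄̄ = (145.67 + 146.10 + 145.91 + 145.42 + 145.64) / 5 = 728.7400 / 5 = 145.7480
CL = X̄̄ = 145.7480

145.75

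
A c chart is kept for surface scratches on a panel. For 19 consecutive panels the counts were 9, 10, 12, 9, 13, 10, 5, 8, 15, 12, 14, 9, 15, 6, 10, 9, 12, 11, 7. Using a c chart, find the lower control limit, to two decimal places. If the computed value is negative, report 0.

c̄ = (9 + 10 + 12 + 9 + 13 + 10 + 5 + 8 + 15 + 12 + 14 + 9 + 15 + 6 + 10 + 9 + 12 + 11 + 7) / 19 = 196 / 19 = 10.3158
LCL = c̄ − 3√c̄ = 10.3158 − 3 × 3.2118 = 0.6803

0.68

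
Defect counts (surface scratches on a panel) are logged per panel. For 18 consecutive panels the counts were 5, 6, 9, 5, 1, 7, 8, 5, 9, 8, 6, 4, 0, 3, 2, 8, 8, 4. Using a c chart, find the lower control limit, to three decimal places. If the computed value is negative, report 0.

0.000

c̄ = (5 + 6 + 9 + 5 + 1 + 7 + 8 + 5 + 9 + 8 + 6 + 4 + 0 + 3 + 2 + 8 + 8 + 4) / 18 = 98 / 18 = 5.4444
LCL = c̄ − 3√c̄ = 5.4444 − 3 × 2.3333 = -1.5556 → 0 (cannot be negative)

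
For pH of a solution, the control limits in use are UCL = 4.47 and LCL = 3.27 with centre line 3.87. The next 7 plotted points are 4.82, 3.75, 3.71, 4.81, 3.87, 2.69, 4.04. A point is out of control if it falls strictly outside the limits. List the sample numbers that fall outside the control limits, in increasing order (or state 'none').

1, 4, 6

Compare each point to [3.27, 4.47]: sample 1 = 4.82 > UCL; sample 4 = 4.81 > UCL; sample 6 = 2.69 < LCL.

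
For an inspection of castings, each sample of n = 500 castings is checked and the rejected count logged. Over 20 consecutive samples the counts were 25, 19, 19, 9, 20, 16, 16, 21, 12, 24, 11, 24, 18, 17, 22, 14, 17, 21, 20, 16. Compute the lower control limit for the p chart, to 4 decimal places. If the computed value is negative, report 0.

p̄ = Σdᵢ / (k·n) = 361 / (20 × 500) = 0.03610
LCL = p̄ − 3·√(p̄(1−p̄)/n) = 0.03610 − 3 × 0.00834 = 0.01107

0.0111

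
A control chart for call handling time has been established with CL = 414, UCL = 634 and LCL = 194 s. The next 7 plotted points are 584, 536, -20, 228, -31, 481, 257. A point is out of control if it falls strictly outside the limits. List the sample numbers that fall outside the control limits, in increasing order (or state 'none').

3, 5

Compare each point to [194, 634]: sample 3 = -20 < LCL; sample 5 = -31 < LCL.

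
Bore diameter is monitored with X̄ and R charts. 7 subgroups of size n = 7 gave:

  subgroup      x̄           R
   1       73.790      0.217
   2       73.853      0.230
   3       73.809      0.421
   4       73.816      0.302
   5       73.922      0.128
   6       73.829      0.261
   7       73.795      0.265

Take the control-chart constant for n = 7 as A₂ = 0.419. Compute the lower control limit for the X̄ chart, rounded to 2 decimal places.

X̄̄ = (73.790 + 73.853 + 73.809 + 73.816 + 73.922 + 73.829 + 73.795) / 7 = 516.8140 / 7 = 73.8306
R̄ = (0.217 + 0.230 + 0.421 + 0.302 + 0.128 + 0.261 + 0.265) / 7 = 1.8240 / 7 = 0.2606
LCL = X̄̄ − A₂·R̄ = 73.8306 − 0.419 × 0.2606 = 73.7214

73.72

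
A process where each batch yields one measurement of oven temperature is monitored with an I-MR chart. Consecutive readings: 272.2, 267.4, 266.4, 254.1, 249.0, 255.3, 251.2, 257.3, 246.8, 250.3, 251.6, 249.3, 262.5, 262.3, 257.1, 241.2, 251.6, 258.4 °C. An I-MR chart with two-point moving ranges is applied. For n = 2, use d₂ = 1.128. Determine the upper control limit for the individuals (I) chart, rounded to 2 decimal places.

X̄ = (272.2 + 267.4 + 266.4 + 254.1 + 249.0 + 255.3 + 251.2 + 257.3 + 246.8 + 250.3 + 251.6 + 249.3 + 262.5 + 262.3 + 257.1 + 241.2 + 251.6 + 258.4) / 18 = 255.7778
Moving ranges: 4.8, 1.0, 12.3, 5.1, 6.3, 4.1, 6.1, 10.5, 3.5, 1.3, 2.3, 13.2, 0.2, 5.2, 15.9, 10.4, 6.8; M̄R̄ = 109.0000 / 17 = 6.4118
UCL = X̄ + 3·M̄R̄/d₂ = 255.7778 + 3 × 6.4118 / 1.128 = 272.8303

272.83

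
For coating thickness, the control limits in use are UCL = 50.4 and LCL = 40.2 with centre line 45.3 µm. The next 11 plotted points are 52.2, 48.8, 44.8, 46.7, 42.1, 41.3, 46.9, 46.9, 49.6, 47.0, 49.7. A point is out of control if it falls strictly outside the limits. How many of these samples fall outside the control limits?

1

Compare each point to [40.2, 50.4]: sample 1 = 52.2 > UCL.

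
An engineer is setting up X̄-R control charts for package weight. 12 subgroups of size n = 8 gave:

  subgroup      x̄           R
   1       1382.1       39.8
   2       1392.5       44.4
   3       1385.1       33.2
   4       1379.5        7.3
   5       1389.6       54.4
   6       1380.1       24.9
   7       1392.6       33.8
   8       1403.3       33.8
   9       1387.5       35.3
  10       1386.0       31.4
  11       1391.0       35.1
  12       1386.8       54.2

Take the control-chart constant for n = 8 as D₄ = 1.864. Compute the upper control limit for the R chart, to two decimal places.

R̄ = (39.8 + 44.4 + 33.2 + 7.3 + 54.4 + 24.9 + 33.8 + 33.8 + 35.3 + 31.4 + 35.1 + 54.2) / 12 = 427.6000 / 12 = 35.6333
UCL_R = D₄·R̄ = 1.864 × 35.6333 = 66.4205

66.42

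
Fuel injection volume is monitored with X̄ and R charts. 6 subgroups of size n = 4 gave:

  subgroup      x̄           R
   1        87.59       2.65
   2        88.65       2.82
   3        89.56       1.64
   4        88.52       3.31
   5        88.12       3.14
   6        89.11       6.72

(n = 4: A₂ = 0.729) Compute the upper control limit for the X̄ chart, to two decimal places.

X̄̄ = (87.59 + 88.65 + 89.56 + 88.52 + 88.12 + 89.11) / 6 = 531.5500 / 6 = 88.5917
R̄ = (2.65 + 2.82 + 1.64 + 3.31 + 3.14 + 6.72) / 6 = 20.2800 / 6 = 3.3800
UCL = X̄̄ + A₂·R̄ = 88.5917 + 0.729 × 3.3800 = 91.0557

91.06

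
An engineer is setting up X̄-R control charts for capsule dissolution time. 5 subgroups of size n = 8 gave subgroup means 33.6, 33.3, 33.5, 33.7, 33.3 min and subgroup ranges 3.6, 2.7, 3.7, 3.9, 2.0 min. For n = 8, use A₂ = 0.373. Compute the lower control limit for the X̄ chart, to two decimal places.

X̄̄ = (33.6 + 33.3 + 33.5 + 33.7 + 33.3) / 5 = 167.4000 / 5 = 33.4800
R̄ = (3.6 + 2.7 + 3.7 + 3.9 + 2.0) / 5 = 15.9000 / 5 = 3.1800
LCL = X̄̄ − A₂·R̄ = 33.4800 − 0.373 × 3.1800 = 32.2939

32.29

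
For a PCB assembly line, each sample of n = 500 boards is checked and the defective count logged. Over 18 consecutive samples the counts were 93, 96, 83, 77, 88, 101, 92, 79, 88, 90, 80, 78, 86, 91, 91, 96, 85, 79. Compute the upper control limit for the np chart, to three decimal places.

112.865

p̄ = Σdᵢ / (k·n) = 1573 / (18 × 500) = 0.17478
UCL = np̄ + 3·√(np̄(1−p̄)) = 87.3889 + 3 × √(87.3889×0.82522) = 87.3889 + 3 × 8.4921 = 112.8651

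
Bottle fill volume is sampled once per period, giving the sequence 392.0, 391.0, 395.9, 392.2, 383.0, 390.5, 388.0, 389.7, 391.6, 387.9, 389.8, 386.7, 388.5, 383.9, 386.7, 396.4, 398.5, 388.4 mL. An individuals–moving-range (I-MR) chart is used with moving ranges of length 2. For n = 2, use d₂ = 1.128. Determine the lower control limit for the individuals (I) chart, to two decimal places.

378.74

X̄ = (392.0 + 391.0 + 395.9 + 392.2 + 383.0 + 390.5 + 388.0 + 389.7 + 391.6 + 387.9 + 389.8 + 386.7 + 388.5 + 383.9 + 386.7 + 396.4 + 398.5 + 388.4) / 18 = 390.0389
Moving ranges: 1.0, 4.9, 3.7, 9.2, 7.5, 2.5, 1.7, 1.9, 3.7, 1.9, 3.1, 1.8, 4.6, 2.8, 9.7, 2.1, 10.1; M̄R̄ = 72.2000 / 17 = 4.2471
LCL = X̄ − 3·M̄R̄/d₂ = 390.0389 − 3 × 4.2471 / 1.128 = 378.7435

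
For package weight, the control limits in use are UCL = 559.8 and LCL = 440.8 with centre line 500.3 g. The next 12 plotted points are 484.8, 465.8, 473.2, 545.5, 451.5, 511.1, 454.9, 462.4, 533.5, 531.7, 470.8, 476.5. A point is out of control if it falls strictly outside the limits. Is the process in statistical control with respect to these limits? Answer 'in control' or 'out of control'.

All 12 points lie within [440.8, 559.8].

in control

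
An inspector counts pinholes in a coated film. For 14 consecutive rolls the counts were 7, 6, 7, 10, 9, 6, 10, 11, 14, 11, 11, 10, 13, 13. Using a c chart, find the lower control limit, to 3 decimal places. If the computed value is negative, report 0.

c̄ = (7 + 6 + 7 + 10 + 9 + 6 + 10 + 11 + 14 + 11 + 11 + 10 + 13 + 13) / 14 = 138 / 14 = 9.8571
LCL = c̄ − 3√c̄ = 9.8571 − 3 × 3.1396 = 0.4383

0.438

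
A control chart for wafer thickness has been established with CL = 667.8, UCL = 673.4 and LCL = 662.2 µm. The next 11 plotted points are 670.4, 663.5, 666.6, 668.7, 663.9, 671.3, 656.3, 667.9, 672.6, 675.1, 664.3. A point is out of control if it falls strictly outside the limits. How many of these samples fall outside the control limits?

Compare each point to [662.2, 673.4]: sample 7 = 656.3 < LCL; sample 10 = 675.1 > UCL.

2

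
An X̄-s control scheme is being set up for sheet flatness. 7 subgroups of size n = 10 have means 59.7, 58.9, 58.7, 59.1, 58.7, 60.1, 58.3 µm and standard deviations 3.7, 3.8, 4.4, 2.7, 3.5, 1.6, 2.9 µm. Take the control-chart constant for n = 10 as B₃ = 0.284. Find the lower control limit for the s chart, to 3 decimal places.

s̄ = (3.7 + 3.8 + 4.4 + 2.7 + 3.5 + 1.6 + 2.9) / 7 = 3.2286
LCL_s = B₃·s̄ = 0.284 × 3.2286 = 0.9169

0.917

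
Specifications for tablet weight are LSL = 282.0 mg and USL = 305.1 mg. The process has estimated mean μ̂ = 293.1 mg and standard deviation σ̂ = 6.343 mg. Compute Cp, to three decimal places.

0.607

Cp = (USL − LSL) / (6σ̂) = (305.1 − 282.0) / (6 × 6.343) = 23.1000 / 38.0580 = 0.6070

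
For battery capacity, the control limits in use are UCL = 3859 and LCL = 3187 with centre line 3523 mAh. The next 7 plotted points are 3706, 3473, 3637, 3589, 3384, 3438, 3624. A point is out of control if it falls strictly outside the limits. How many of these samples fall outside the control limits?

All 7 points lie within [3187, 3859].

0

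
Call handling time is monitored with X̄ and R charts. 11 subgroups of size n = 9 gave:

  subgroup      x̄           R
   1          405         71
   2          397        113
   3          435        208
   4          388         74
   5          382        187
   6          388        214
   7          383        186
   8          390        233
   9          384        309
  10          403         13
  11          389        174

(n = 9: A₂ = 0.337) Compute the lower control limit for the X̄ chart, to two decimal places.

X̄̄ = (405 + 397 + 435 + 388 + 382 + 388 + 383 + 390 + 384 + 403 + 389) / 11 = 4344.0000 / 11 = 394.9091
R̄ = (71 + 113 + 208 + 74 + 187 + 214 + 186 + 233 + 309 + 13 + 174) / 11 = 1782.0000 / 11 = 162.0000
LCL = X̄̄ − A₂·R̄ = 394.9091 − 0.337 × 162.0000 = 340.3151

340.32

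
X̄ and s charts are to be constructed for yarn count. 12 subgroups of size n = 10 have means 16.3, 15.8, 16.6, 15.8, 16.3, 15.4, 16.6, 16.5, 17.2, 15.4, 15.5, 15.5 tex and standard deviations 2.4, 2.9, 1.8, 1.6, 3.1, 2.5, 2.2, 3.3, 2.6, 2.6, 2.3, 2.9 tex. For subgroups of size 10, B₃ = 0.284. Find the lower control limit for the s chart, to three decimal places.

0.715

s̄ = (2.4 + 2.9 + 1.8 + 1.6 + 3.1 + 2.5 + 2.2 + 3.3 + 2.6 + 2.6 + 2.3 + 2.9) / 12 = 2.5167
LCL_s = B₃·s̄ = 0.284 × 2.5167 = 0.7147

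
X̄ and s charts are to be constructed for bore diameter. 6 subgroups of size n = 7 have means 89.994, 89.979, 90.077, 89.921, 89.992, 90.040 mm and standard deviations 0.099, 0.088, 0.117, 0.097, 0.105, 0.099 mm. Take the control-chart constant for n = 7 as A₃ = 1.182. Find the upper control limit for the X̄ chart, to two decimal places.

X̄̄ = (89.994 + 89.979 + 90.077 + 89.921 + 89.992 + 90.040) / 6 = 90.0005
s̄ = (0.099 + 0.088 + 0.117 + 0.097 + 0.105 + 0.099) / 6 = 0.1008
UCL = X̄̄ + A₃·s̄ = 90.0005 + 1.182 × 0.1008 = 90.1197

90.12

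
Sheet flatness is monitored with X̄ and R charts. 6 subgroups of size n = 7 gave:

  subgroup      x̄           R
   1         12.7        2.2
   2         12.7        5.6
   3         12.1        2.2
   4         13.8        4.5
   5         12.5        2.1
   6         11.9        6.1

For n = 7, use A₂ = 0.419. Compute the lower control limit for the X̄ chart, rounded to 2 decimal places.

11.03

X̄̄ = (12.7 + 12.7 + 12.1 + 13.8 + 12.5 + 11.9) / 6 = 75.7000 / 6 = 12.6167
R̄ = (2.2 + 5.6 + 2.2 + 4.5 + 2.1 + 6.1) / 6 = 22.7000 / 6 = 3.7833
LCL = X̄̄ − A₂·R̄ = 12.6167 − 0.419 × 3.7833 = 11.0315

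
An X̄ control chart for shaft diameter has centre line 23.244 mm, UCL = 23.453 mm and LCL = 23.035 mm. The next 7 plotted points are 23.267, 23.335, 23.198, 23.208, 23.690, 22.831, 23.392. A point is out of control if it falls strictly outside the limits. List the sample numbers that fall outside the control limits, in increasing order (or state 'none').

5, 6

Compare each point to [23.035, 23.453]: sample 5 = 23.690 > UCL; sample 6 = 22.831 < LCL.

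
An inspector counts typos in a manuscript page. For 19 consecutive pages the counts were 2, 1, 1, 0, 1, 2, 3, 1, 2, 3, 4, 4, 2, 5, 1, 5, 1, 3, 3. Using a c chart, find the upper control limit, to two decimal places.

c̄ = (2 + 1 + 1 + 0 + 1 + 2 + 3 + 1 + 2 + 3 + 4 + 4 + 2 + 5 + 1 + 5 + 1 + 3 + 3) / 19 = 44 / 19 = 2.3158
UCL = c̄ + 3√c̄ = 2.3158 + 3 × √2.3158 = 2.3158 + 3 × 1.5218 = 6.8811

6.88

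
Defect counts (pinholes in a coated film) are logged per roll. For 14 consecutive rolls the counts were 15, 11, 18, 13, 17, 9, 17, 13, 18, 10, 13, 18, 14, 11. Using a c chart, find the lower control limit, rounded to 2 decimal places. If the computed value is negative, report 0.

2.82

c̄ = (15 + 11 + 18 + 13 + 17 + 9 + 17 + 13 + 18 + 10 + 13 + 18 + 14 + 11) / 14 = 197 / 14 = 14.0714
LCL = c̄ − 3√c̄ = 14.0714 − 3 × 3.7512 = 2.8179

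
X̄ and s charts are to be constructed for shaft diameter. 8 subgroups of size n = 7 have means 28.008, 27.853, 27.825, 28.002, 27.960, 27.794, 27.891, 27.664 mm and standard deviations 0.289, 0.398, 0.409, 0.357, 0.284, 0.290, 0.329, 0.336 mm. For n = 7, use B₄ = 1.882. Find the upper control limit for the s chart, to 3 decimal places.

s̄ = (0.289 + 0.398 + 0.409 + 0.357 + 0.284 + 0.290 + 0.329 + 0.336) / 8 = 0.3365
UCL_s = B₄·s̄ = 1.882 × 0.3365 = 0.6333

0.633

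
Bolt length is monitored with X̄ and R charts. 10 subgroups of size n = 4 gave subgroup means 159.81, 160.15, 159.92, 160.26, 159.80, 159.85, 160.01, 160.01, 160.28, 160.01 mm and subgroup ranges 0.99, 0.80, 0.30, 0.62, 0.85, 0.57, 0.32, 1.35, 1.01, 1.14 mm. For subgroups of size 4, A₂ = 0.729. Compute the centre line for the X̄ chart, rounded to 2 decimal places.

X̄̄ = (159.81 + 160.15 + 159.92 + 160.26 + 159.80 + 159.85 + 160.01 + 160.01 + 160.28 + 160.01) / 10 = 1600.1000 / 10 = 160.0100
CL = X̄̄ = 160.0100

160.01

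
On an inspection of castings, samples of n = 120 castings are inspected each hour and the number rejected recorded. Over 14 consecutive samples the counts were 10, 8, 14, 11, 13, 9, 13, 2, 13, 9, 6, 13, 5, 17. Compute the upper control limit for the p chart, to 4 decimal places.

0.1615

p̄ = Σdᵢ / (k·n) = 143 / (14 × 120) = 0.08512
UCL = p̄ + 3·√(p̄(1−p̄)/n) = 0.08512 + 3 × √(0.08512×0.91488/120) = 0.08512 + 3 × 0.02547 = 0.16154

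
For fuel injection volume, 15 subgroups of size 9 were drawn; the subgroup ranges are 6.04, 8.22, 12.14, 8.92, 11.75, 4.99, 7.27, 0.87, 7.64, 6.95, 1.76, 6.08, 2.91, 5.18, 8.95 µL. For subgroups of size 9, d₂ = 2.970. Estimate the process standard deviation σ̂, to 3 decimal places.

2.237

R̄ = (6.04 + 8.22 + 12.14 + 8.92 + 11.75 + 4.99 + 7.27 + 0.87 + 7.64 + 6.95 + 1.76 + 6.08 + 2.91 + 5.18 + 8.95) / 15 = 6.6447
σ̂ = R̄ / d₂ = 6.6447 / 2.970 = 2.2373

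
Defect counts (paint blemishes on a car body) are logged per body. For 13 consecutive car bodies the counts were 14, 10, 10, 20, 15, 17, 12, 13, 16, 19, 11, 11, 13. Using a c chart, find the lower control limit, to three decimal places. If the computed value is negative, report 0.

2.729

c̄ = (14 + 10 + 10 + 20 + 15 + 17 + 12 + 13 + 16 + 19 + 11 + 11 + 13) / 13 = 181 / 13 = 13.9231
LCL = c̄ − 3√c̄ = 13.9231 − 3 × 3.7314 = 2.7290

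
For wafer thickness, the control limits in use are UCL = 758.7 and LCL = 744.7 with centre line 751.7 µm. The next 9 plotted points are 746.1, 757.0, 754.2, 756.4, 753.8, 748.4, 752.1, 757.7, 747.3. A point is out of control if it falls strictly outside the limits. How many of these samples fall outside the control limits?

0

All 9 points lie within [744.7, 758.7].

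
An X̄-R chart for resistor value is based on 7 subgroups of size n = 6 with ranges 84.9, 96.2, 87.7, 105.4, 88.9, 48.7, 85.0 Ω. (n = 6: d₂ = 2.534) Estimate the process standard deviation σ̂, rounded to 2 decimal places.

33.65

R̄ = (84.9 + 96.2 + 87.7 + 105.4 + 88.9 + 48.7 + 85.0) / 7 = 85.2571
σ̂ = R̄ / d₂ = 85.2571 / 2.534 = 33.6453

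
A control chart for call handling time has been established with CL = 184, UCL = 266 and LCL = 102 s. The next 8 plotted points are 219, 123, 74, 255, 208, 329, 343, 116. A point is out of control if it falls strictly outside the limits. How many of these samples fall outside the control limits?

3

Compare each point to [102, 266]: sample 3 = 74 < LCL; sample 6 = 329 > UCL; sample 7 = 343 > UCL.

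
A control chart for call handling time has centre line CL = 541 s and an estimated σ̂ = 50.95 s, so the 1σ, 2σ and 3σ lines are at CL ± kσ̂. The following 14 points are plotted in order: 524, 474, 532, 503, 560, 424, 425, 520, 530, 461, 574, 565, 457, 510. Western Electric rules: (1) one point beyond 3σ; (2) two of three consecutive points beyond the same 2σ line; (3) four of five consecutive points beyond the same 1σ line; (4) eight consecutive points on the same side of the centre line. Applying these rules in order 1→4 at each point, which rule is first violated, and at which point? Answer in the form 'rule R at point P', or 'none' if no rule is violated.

rule 2 at point 7

Zone of each point (C = within 1σ̂, B = 1σ̂–2σ̂, A = 2σ̂–3σ̂, * = beyond 3σ̂; sign = side of CL): 1:-C, 2:-B, 3:-C, 4:-C, 5:+C, 6:-A, 7:-A, 8:-C, 9:-C, 10:-B, 11:+C, 12:+C, 13:-B, 14:-C
Rule 2 (two of three consecutive points beyond the same 2σ limit) is satisfied at point 7.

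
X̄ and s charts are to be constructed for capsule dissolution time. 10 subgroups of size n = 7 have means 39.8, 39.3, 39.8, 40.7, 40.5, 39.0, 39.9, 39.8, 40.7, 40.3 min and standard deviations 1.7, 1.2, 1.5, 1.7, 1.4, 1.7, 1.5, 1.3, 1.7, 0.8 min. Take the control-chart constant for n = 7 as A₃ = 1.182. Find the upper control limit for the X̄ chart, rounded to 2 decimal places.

41.69

X̄̄ = (39.8 + 39.3 + 39.8 + 40.7 + 40.5 + 39.0 + 39.9 + 39.8 + 40.7 + 40.3) / 10 = 39.9800
s̄ = (1.7 + 1.2 + 1.5 + 1.7 + 1.4 + 1.7 + 1.5 + 1.3 + 1.7 + 0.8) / 10 = 1.4500
UCL = X̄̄ + A₃·s̄ = 39.9800 + 1.182 × 1.4500 = 41.6939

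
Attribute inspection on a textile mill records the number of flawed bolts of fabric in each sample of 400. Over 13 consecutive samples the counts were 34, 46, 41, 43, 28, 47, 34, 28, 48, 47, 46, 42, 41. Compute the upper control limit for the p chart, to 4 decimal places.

0.1462

p̄ = Σdᵢ / (k·n) = 525 / (13 × 400) = 0.10096
UCL = p̄ + 3·√(p̄(1−p̄)/n) = 0.10096 + 3 × √(0.10096×0.89904/400) = 0.10096 + 3 × 0.01506 = 0.14615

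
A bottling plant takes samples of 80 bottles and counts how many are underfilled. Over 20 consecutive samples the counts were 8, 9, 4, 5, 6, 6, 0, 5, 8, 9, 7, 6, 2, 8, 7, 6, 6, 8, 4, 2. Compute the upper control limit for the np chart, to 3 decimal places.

12.758

p̄ = Σdᵢ / (k·n) = 116 / (20 × 80) = 0.07250
UCL = np̄ + 3·√(np̄(1−p̄)) = 5.8000 + 3 × √(5.8000×0.92750) = 5.8000 + 3 × 2.3194 = 12.7581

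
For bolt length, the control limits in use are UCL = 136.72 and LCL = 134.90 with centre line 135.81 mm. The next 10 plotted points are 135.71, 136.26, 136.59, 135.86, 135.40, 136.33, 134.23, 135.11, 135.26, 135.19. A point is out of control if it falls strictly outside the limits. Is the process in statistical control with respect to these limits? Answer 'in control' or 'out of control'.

out of control

Compare each point to [134.90, 136.72]: sample 7 = 134.23 < LCL.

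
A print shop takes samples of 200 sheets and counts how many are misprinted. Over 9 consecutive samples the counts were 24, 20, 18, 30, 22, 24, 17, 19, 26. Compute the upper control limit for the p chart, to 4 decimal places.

0.1778

p̄ = Σdᵢ / (k·n) = 200 / (9 × 200) = 0.11111
UCL = p̄ + 3·√(p̄(1−p̄)/n) = 0.11111 + 3 × √(0.11111×0.88889/200) = 0.11111 + 3 × 0.02222 = 0.17778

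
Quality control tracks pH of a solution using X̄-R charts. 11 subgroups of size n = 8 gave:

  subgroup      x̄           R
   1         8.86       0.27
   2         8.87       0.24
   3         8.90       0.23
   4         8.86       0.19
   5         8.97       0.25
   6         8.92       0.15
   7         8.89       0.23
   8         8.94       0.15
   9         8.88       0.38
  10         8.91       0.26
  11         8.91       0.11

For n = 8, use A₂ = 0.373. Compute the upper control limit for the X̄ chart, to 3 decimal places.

X̄̄ = (8.86 + 8.87 + 8.90 + 8.86 + 8.97 + 8.92 + 8.89 + 8.94 + 8.88 + 8.91 + 8.91) / 11 = 97.9100 / 11 = 8.9009
R̄ = (0.27 + 0.24 + 0.23 + 0.19 + 0.25 + 0.15 + 0.23 + 0.15 + 0.38 + 0.26 + 0.11) / 11 = 2.4600 / 11 = 0.2236
UCL = X̄̄ + A₂·R̄ = 8.9009 + 0.373 × 0.2236 = 8.9843

8.984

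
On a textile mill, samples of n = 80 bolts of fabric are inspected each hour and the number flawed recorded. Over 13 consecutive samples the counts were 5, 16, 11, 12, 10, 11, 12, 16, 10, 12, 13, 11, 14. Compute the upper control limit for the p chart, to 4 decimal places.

p̄ = Σdᵢ / (k·n) = 153 / (13 × 80) = 0.14712
UCL = p̄ + 3·√(p̄(1−p̄)/n) = 0.14712 + 3 × √(0.14712×0.85288/80) = 0.14712 + 3 × 0.03960 = 0.26592

0.2659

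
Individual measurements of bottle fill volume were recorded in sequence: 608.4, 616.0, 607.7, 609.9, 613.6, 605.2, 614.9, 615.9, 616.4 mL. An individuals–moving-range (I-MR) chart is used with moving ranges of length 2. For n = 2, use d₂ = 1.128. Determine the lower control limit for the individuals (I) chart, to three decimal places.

X̄ = (608.4 + 616.0 + 607.7 + 609.9 + 613.6 + 605.2 + 614.9 + 615.9 + 616.4) / 9 = 612.0000
Moving ranges: 7.6, 8.3, 2.2, 3.7, 8.4, 9.7, 1.0, 0.5; M̄R̄ = 41.4000 / 8 = 5.1750
LCL = X̄ − 3·M̄R̄/d₂ = 612.0000 − 3 × 5.1750 / 1.128 = 598.2367

598.237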